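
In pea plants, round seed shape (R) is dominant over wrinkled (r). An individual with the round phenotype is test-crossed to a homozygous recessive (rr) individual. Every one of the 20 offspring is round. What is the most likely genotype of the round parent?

Test cross: ? × rr
All offspring are round.
If the unknown parent were heterozygous (Rr), about half of 20 offspring would be wrinkled; none are. The unknown parent is most likely homozygous dominant (RR).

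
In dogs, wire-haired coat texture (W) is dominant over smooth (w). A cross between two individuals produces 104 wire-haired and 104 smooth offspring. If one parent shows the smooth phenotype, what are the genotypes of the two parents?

Observed offspring: 104 wire-haired, 104 smooth
The observed ratio simplifies to 1:1. One parent shows smooth, so its genotype must be ww. A 1:1 offspring split requires the other parent to be heterozygous (Ww).
Parent genotypes: ww × Ww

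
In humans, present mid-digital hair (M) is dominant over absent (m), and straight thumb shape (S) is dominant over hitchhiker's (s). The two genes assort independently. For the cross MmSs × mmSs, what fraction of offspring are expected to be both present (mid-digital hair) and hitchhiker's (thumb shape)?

Dihybrid cross MmSs × mmSs — consider each gene separately:
mid-digital hair: Mm × mm → 2 Mm, 2 mm → 2 M_ : 2 mm (out of 4)
thumb shape: Ss × Ss → 1 SS, 2 Ss, 1 ss → 3 S_ : 1 ss (out of 4)
Looking for: present (M_) and hitchhiker's (ss)
P(present) = 2/4, P(hitchhiker's) = 1/4
P(both) = 2/4 × 1/4 = 2/16 = 1/8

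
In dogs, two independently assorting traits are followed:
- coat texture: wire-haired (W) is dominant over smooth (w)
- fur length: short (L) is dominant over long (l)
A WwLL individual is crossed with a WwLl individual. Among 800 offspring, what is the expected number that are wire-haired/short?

Dihybrid cross WwLL × WwLl — consider each gene separately:
coat texture: Ww × Ww → 1 WW, 2 Ww, 1 ww → 3 W_ : 1 ww (out of 4)
fur length: LL × Ll → 2 LL, 2 Ll → 4 L_ (out of 4)
Combine (counts out of 4 × 4 = 16): wire-haired/short (W_L_) = 3×4 = 12; smooth/short (wwL_) = 1×4 = 4
Phenotype counts (out of 16): 12 wire-haired/short, 4 smooth/short
wire-haired/short: 12 out of 16 → fraction 3/4
Expected count = 3/4 × 800 = 600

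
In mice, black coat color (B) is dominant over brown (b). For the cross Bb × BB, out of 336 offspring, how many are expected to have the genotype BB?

Punnett square for Bb × BB:
Offspring genotypes: 2 BB, 2 Bb
Total offspring: 4
Count with target: 2
Probability: 2/4 = 1/2
Expected count = 1/2 × 336 = 168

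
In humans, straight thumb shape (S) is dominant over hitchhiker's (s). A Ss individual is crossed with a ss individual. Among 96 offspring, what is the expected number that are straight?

Punnett square for Ss × ss:
Offspring genotypes: 2 Ss, 2 ss
straight: 2, hitchhiker's: 2
straight: 2 out of 4 → fraction 1/2
Expected count = 1/2 × 96 = 48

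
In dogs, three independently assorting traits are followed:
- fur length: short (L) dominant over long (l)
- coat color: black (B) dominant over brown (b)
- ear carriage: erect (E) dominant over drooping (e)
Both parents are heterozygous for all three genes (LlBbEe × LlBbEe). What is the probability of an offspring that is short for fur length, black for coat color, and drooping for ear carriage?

Trihybrid cross: LlBbEe × LlBbEe
Each trait segregates independently with a 3:1 phenotypic ratio, so each gene contributes 3/4 (dominant) or 1/4 (recessive).
Target: short (fur length), black (coat color), drooping (ear carriage)
Probability = product of independent per-trait probabilities
= 3/4 × 3/4 × 1/4 = 9/64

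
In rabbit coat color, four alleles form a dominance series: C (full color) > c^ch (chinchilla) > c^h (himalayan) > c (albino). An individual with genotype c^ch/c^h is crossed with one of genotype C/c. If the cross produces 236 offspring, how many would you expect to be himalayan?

Cross: c^ch/c^h × C/c
Allele dominance: C > c^ch > c^h > c
Offspring genotypes: 1 C/c^ch, 1 c^ch/c, 1 C/c^h, 1 c^h/c
Phenotype counts: 2 full color, 1 chinchilla, 1 himalayan
himalayan: 1 out of 4 → fraction 1/4
Expected count = 1/4 × 236 = 59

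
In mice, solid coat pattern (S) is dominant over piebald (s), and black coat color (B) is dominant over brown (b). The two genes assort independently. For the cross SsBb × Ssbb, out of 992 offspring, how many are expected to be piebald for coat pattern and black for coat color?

Dihybrid cross SsBb × Ssbb — consider each gene separately:
coat pattern: Ss × Ss → 1 SS, 2 Ss, 1 ss → 3 S_ : 1 ss (out of 4)
coat color: Bb × bb → 2 Bb, 2 bb → 2 B_ : 2 bb (out of 4)
Looking for: piebald (ss) and black (B_)
P(piebald) = 1/4, P(black) = 2/4
P(both) = 1/4 × 2/4 = 2/16 = 1/8
Expected count = 1/8 × 992 = 124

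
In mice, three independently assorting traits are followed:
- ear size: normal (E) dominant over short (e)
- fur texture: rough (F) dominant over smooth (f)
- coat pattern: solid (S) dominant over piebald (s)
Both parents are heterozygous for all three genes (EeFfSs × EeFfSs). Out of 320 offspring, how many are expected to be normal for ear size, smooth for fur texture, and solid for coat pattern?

Trihybrid cross: EeFfSs × EeFfSs
Each trait segregates independently with a 3:1 phenotypic ratio, so each gene contributes 3/4 (dominant) or 1/4 (recessive).
Target: normal (ear size), smooth (fur texture), solid (coat pattern)
Probability = product of independent per-trait probabilities
= 3/4 × 1/4 × 3/4 = 9/64
Expected count = 9/64 × 320 = 45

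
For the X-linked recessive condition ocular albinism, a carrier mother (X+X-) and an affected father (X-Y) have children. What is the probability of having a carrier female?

Cross: X+X- × X-Y
Offspring: 1 X+X-, 1 X+Y, 1 X-X-, 1 X-Y
Probability of a carrier female: 1/4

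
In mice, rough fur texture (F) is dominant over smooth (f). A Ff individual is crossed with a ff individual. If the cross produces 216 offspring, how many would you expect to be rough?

Punnett square for Ff × ff:
Offspring genotypes: 2 Ff, 2 ff
rough: 2, smooth: 2
rough: 2 out of 4 → fraction 1/2
Expected count = 1/2 × 216 = 108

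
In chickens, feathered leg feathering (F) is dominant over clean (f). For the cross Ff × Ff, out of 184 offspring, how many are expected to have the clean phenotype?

Punnett square for Ff × Ff:
Offspring genotypes: 1 FF, 2 Ff, 1 ff
Total offspring: 4
Count with target: 1
Probability: 1/4
Expected count = 1/4 × 184 = 46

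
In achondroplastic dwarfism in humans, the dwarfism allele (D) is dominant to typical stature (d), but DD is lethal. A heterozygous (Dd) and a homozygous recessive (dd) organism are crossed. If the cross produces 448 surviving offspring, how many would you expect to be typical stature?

Cross: Dd × dd
Punnett square offspring (before lethality): 2 Dd, 2 dd
No DD offspring are produced in this cross.
typical stature: 2 out of 4 → fraction 1/2
Expected count = 1/2 × 448 = 224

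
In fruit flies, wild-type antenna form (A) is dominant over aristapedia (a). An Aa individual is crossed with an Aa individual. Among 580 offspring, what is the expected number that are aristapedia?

Punnett square for Aa × Aa:
Offspring genotypes: 1 AA, 2 Aa, 1 aa
wild-type: 3, aristapedia: 1
aristapedia: 1 out of 4 → fraction 1/4
Expected count = 1/4 × 580 = 145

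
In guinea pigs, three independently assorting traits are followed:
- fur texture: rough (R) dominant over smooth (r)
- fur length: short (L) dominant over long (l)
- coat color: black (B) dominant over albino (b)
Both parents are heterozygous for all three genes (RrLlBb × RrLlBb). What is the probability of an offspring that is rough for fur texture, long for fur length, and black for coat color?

Trihybrid cross: RrLlBb × RrLlBb
Each trait segregates independently with a 3:1 phenotypic ratio, so each gene contributes 3/4 (dominant) or 1/4 (recessive).
Target: rough (fur texture), long (fur length), black (coat color)
Probability = product of independent per-trait probabilities
= 3/4 × 1/4 × 3/4 = 9/64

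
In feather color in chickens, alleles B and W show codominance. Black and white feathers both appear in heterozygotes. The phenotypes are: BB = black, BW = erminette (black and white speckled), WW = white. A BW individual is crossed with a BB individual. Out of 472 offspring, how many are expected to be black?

Punnett square for BW × BB:
Offspring genotypes: 2 BB, 2 BW
Phenotype counts: 2 black, 2 erminette (black and white speckled)
black: 2 out of 4 → fraction 1/2
Expected count = 1/2 × 472 = 236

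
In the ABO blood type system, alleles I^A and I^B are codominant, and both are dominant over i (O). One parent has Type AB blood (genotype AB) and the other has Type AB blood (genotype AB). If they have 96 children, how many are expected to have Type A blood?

Cross: AB × AB
Possible offspring genotypes: 1 AA, 2 AB, 1 BB
Blood type counts: 1 Type A, 2 Type AB, 1 Type B
Probability of Type A: 1/4
Expected count = 1/4 × 96 = 24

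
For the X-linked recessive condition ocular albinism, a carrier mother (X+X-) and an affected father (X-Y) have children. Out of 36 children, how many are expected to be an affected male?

Cross: X+X- × X-Y
Offspring: 1 X+X-, 1 X+Y, 1 X-X-, 1 X-Y
Probability of an affected male: 1/4
Expected count = 1/4 × 36 = 9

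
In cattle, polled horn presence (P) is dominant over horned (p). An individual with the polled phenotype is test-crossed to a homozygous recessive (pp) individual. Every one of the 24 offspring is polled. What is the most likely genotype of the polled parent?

Test cross: ? × pp
All offspring are polled.
If the unknown parent were heterozygous (Pp), about half of 24 offspring would be horned; none are. The unknown parent is most likely homozygous dominant (PP).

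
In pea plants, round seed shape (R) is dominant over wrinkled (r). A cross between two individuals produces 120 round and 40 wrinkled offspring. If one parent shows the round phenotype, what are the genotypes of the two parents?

Observed offspring: 120 round, 40 wrinkled
The observed ratio simplifies to 3:1. Wrinkled (rr) offspring appear, so each parent must contribute one r allele. The parent stated to show round carries R, so it is Rr. The other parent is then either Rr or rr: Rr × rr would give a 1:1 split, whereas Rr × Rr gives 3:1 — matching the data. So both parents are heterozygous (Rr × Rr).
Parent genotypes: Rr × Rr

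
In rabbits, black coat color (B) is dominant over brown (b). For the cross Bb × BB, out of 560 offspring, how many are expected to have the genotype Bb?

Punnett square for Bb × BB:
Offspring genotypes: 2 BB, 2 Bb
Total offspring: 4
Count with target: 2
Probability: 2/4 = 1/2
Expected count = 1/2 × 560 = 280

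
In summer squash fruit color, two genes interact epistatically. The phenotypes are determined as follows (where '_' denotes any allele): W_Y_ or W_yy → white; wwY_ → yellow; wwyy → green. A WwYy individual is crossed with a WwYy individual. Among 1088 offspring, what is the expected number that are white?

Cross: WwYy × WwYy — consider each gene separately:
W gene: Ww × Ww → 1 WW, 2 Ww, 1 ww → 3 W_ : 1 ww (out of 4)
Y gene: Yy × Yy → 1 YY, 2 Yy, 1 yy → 3 Y_ : 1 yy (out of 4)
Genotype classes (out of 4 × 4 = 16): W_Y_ = 3×3 = 9; W_yy = 3×1 = 3; wwY_ = 1×3 = 3; wwyy = 1×1 = 1
Apply the phenotype rules: W_Y_ (9) + W_yy (3) → white; wwY_ (3) → yellow; wwyy (1) → green
Phenotype counts (out of 16): 12 white, 3 yellow, 1 green
white: 12 out of 16 → fraction 3/4
Expected count = 3/4 × 1088 = 816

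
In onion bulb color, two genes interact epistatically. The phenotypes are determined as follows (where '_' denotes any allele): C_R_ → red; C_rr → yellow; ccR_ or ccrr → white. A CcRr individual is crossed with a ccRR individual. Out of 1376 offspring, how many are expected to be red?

Cross: CcRr × ccRR — consider each gene separately:
C gene: Cc × cc → 2 Cc, 2 cc → 2 C_ : 2 cc (out of 4)
R gene: Rr × RR → 2 RR, 2 Rr → 4 R_ (out of 4)
Genotype classes (out of 4 × 4 = 16): C_R_ = 2×4 = 8; ccR_ = 2×4 = 8
Apply the phenotype rules: C_R_ (8) → red; ccR_ (8) → white
Phenotype counts (out of 16): 8 red, 8 white
red: 8 out of 16 → fraction 1/2
Expected count = 1/2 × 1376 = 688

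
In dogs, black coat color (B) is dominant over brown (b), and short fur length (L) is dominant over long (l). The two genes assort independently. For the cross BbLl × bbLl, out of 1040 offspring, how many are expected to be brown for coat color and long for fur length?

Dihybrid cross BbLl × bbLl — consider each gene separately:
coat color: Bb × bb → 2 Bb, 2 bb → 2 B_ : 2 bb (out of 4)
fur length: Ll × Ll → 1 LL, 2 Ll, 1 ll → 3 L_ : 1 ll (out of 4)
Looking for: brown (bb) and long (ll)
P(brown) = 2/4, P(long) = 1/4
P(both) = 2/4 × 1/4 = 2/16 = 1/8
Expected count = 1/8 × 1040 = 130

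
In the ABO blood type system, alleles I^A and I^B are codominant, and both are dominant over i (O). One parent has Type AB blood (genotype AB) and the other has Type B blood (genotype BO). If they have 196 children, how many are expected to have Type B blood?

Cross: AB × BO
Possible offspring genotypes: 1 AB, 1 AO, 1 BB, 1 BO
Blood type counts: 1 Type AB, 1 Type A, 2 Type B
Probability of Type B: 2/4 = 1/2
Expected count = 1/2 × 196 = 98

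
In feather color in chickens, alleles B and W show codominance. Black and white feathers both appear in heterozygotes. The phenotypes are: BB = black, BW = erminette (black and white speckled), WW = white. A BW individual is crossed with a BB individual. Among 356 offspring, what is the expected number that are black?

Punnett square for BW × BB:
Offspring genotypes: 2 BB, 2 BW
Phenotype counts: 2 black, 2 erminette (black and white speckled)
black: 2 out of 4 → fraction 1/2
Expected count = 1/2 × 356 = 178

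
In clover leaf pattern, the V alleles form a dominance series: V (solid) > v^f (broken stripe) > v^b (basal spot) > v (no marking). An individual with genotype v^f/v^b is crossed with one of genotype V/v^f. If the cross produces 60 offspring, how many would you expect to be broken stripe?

Cross: v^f/v^b × V/v^f
Allele dominance: V > v^f > v^b > v
Offspring genotypes: 1 V/v^f, 1 v^f/v^f, 1 V/v^b, 1 v^f/v^b
Phenotype counts: 2 solid, 2 broken stripe
broken stripe: 2 out of 4 → fraction 1/2
Expected count = 1/2 × 60 = 30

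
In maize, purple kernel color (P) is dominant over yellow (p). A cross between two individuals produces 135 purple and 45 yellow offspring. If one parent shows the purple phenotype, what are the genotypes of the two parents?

Observed offspring: 135 purple, 45 yellow
The observed ratio simplifies to 3:1. Yellow (pp) offspring appear, so each parent must contribute one p allele. The parent stated to show purple carries P, so it is Pp. The other parent is then either Pp or pp: Pp × pp would give a 1:1 split, whereas Pp × Pp gives 3:1 — matching the data. So both parents are heterozygous (Pp × Pp).
Parent genotypes: Pp × Pp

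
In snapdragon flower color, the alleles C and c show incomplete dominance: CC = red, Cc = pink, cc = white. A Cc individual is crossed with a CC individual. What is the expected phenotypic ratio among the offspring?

Punnett square for Cc × CC:
Offspring genotypes: 2 CC, 2 Cc
Phenotype counts: 2 red, 2 pink
Ratio: 1 red : 1 pink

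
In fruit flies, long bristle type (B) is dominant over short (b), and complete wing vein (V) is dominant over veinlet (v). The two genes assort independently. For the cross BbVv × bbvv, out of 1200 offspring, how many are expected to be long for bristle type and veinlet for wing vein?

Dihybrid cross BbVv × bbvv — consider each gene separately:
bristle type: Bb × bb → 2 Bb, 2 bb → 2 B_ : 2 bb (out of 4)
wing vein: Vv × vv → 2 Vv, 2 vv → 2 V_ : 2 vv (out of 4)
Looking for: long (B_) and veinlet (vv)
P(long) = 2/4, P(veinlet) = 2/4
P(both) = 2/4 × 2/4 = 4/16 = 1/4
Expected count = 1/4 × 1200 = 300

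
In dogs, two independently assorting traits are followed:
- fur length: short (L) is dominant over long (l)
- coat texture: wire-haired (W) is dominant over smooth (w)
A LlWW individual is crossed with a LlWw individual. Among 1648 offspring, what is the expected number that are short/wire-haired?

Dihybrid cross LlWW × LlWw — consider each gene separately:
fur length: Ll × Ll → 1 LL, 2 Ll, 1 ll → 3 L_ : 1 ll (out of 4)
coat texture: WW × Ww → 2 WW, 2 Ww → 4 W_ (out of 4)
Combine (counts out of 4 × 4 = 16): short/wire-haired (L_W_) = 3×4 = 12; long/wire-haired (llW_) = 1×4 = 4
Phenotype counts (out of 16): 12 short/wire-haired, 4 long/wire-haired
short/wire-haired: 12 out of 16 → fraction 3/4
Expected count = 3/4 × 1648 = 1236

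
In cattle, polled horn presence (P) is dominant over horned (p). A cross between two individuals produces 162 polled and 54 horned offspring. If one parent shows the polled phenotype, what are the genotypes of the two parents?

Observed offspring: 162 polled, 54 horned
The observed ratio simplifies to 3:1. Horned (pp) offspring appear, so each parent must contribute one p allele. The parent stated to show polled carries P, so it is Pp. The other parent is then either Pp or pp: Pp × pp would give a 1:1 split, whereas Pp × Pp gives 3:1 — matching the data. So both parents are heterozygous (Pp × Pp).
Parent genotypes: Pp × Pp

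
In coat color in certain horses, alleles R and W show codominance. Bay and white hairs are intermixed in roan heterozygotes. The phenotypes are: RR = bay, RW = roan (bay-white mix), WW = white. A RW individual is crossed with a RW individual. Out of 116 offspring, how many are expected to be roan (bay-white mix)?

Punnett square for RW × RW:
Offspring genotypes: 1 RR, 2 RW, 1 WW
Phenotype counts: 1 bay, 2 roan (bay-white mix), 1 white
roan (bay-white mix): 2 out of 4 → fraction 1/2
Expected count = 1/2 × 116 = 58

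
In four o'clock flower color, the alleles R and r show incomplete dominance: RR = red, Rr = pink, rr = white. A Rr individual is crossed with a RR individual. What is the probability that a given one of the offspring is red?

Punnett square for Rr × RR:
Offspring genotypes: 2 RR, 2 Rr
Phenotype counts: 2 red, 2 pink
red: 2 out of 4
Probability: 2/4 = 1/2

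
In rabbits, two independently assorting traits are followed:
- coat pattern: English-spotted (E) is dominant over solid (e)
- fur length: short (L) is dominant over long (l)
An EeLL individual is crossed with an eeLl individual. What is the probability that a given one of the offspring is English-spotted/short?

Dihybrid cross EeLL × eeLl — consider each gene separately:
coat pattern: Ee × ee → 2 Ee, 2 ee → 2 E_ : 2 ee (out of 4)
fur length: LL × Ll → 2 LL, 2 Ll → 4 L_ (out of 4)
Combine (counts out of 4 × 4 = 16): English-spotted/short (E_L_) = 2×4 = 8; solid/short (eeL_) = 2×4 = 8
Phenotype counts (out of 16): 8 English-spotted/short, 8 solid/short
English-spotted/short: 8 out of 16
Probability: 8/16 = 1/2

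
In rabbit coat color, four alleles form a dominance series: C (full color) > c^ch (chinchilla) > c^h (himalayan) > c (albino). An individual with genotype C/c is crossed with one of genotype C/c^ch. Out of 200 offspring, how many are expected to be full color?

Cross: C/c × C/c^ch
Allele dominance: C > c^ch > c^h > c
Offspring genotypes: 1 C/C, 1 C/c^ch, 1 C/c, 1 c^ch/c
Phenotype counts: 3 full color, 1 chinchilla
full color: 3 out of 4 → fraction 3/4
Expected count = 3/4 × 200 = 150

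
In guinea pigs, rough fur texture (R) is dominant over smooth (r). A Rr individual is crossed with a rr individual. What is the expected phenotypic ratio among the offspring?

Punnett square for Rr × rr:
Offspring genotypes: 2 Rr, 2 rr
rough: 2, smooth: 2
Ratio: 1:1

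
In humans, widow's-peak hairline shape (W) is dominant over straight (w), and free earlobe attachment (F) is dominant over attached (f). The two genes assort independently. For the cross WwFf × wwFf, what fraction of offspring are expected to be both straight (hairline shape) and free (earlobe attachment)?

Dihybrid cross WwFf × wwFf — consider each gene separately:
hairline shape: Ww × ww → 2 Ww, 2 ww → 2 W_ : 2 ww (out of 4)
earlobe attachment: Ff × Ff → 1 FF, 2 Ff, 1 ff → 3 F_ : 1 ff (out of 4)
Looking for: straight (ww) and free (F_)
P(straight) = 2/4, P(free) = 3/4
P(both) = 2/4 × 3/4 = 6/16 = 3/8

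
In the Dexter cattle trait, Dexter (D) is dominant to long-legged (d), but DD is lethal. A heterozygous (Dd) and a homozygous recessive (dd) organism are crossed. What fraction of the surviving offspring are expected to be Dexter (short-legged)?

Cross: Dd × dd
Punnett square offspring (before lethality): 2 Dd, 2 dd
No DD offspring are produced in this cross.
Dexter (short-legged): 2 out of 4
Probability: 2/4 = 1/2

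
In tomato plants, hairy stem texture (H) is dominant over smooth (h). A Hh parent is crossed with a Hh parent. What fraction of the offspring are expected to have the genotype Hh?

Punnett square for Hh × Hh:
Offspring genotypes: 1 HH, 2 Hh, 1 hh
Total offspring: 4
Count with target: 2
Probability: 2/4 = 1/2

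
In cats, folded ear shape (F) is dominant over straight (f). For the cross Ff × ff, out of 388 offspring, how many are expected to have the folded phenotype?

Punnett square for Ff × ff:
Offspring genotypes: 2 Ff, 2 ff
Total offspring: 4
Count with target: 2
Probability: 2/4 = 1/2
Expected count = 1/2 × 388 = 194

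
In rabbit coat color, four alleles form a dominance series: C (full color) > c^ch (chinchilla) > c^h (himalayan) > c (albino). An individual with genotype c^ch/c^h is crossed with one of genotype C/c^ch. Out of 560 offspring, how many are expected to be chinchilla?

Cross: c^ch/c^h × C/c^ch
Allele dominance: C > c^ch > c^h > c
Offspring genotypes: 1 C/c^ch, 1 c^ch/c^ch, 1 C/c^h, 1 c^ch/c^h
Phenotype counts: 2 full color, 2 chinchilla
chinchilla: 2 out of 4 → fraction 1/2
Expected count = 1/2 × 560 = 280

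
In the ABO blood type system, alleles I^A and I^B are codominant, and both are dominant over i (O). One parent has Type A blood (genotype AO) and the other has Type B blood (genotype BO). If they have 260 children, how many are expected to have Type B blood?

Cross: AO × BO
Possible offspring genotypes: 1 AB, 1 AO, 1 BO, 1 OO
Blood type counts: 1 Type AB, 1 Type A, 1 Type B, 1 Type O
Probability of Type B: 1/4
Expected count = 1/4 × 260 = 65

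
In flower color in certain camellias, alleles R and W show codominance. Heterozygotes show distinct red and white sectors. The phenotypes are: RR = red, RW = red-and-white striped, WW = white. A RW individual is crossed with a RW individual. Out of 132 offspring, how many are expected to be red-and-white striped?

Punnett square for RW × RW:
Offspring genotypes: 1 RR, 2 RW, 1 WW
Phenotype counts: 1 red, 2 red-and-white striped, 1 white
red-and-white striped: 2 out of 4 → fraction 1/2
Expected count = 1/2 × 132 = 66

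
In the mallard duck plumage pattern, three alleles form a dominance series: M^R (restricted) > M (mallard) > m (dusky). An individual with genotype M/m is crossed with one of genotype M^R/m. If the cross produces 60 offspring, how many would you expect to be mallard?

Cross: M/m × M^R/m
Allele dominance: M^R > M > m
Offspring genotypes: 1 M^R/M, 1 M/m, 1 M^R/m, 1 m/m
Phenotype counts: 2 restricted, 1 mallard, 1 dusky
mallard: 1 out of 4 → fraction 1/4
Expected count = 1/4 × 60 = 15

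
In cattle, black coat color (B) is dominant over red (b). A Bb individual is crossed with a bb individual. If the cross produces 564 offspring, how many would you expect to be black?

Punnett square for Bb × bb:
Offspring genotypes: 2 Bb, 2 bb
black: 2, red: 2
black: 2 out of 4 → fraction 1/2
Expected count = 1/2 × 564 = 282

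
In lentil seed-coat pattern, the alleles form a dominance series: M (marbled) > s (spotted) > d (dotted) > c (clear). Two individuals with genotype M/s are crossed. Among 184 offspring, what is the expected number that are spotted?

Cross: M/s × M/s
Allele dominance: M > s > d > c
Offspring genotypes: 1 M/M, 2 M/s, 1 s/s
Phenotype counts: 3 marbled, 1 spotted
spotted: 1 out of 4 → fraction 1/4
Expected count = 1/4 × 184 = 46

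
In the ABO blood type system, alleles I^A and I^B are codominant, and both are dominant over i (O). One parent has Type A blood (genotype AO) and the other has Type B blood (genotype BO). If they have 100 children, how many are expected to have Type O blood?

Cross: AO × BO
Possible offspring genotypes: 1 AB, 1 AO, 1 BO, 1 OO
Blood type counts: 1 Type AB, 1 Type A, 1 Type B, 1 Type O
Probability of Type O: 1/4
Expected count = 1/4 × 100 = 25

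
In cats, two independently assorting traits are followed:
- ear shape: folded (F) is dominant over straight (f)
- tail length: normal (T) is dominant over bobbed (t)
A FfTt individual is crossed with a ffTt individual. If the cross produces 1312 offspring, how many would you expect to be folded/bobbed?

Dihybrid cross FfTt × ffTt — consider each gene separately:
ear shape: Ff × ff → 2 Ff, 2 ff → 2 F_ : 2 ff (out of 4)
tail length: Tt × Tt → 1 TT, 2 Tt, 1 tt → 3 T_ : 1 tt (out of 4)
Combine (counts out of 4 × 4 = 16): folded/normal (F_T_) = 2×3 = 6; folded/bobbed (F_tt) = 2×1 = 2; straight/normal (ffT_) = 2×3 = 6; straight/bobbed (fftt) = 2×1 = 2
Phenotype counts (out of 16): 6 folded/normal, 2 folded/bobbed, 6 straight/normal, 2 straight/bobbed
folded/bobbed: 2 out of 16 → fraction 1/8
Expected count = 1/8 × 1312 = 164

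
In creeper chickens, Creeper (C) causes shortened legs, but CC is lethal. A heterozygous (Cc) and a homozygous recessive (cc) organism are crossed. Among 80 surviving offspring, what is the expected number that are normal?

Cross: Cc × cc
Punnett square offspring (before lethality): 2 Cc, 2 cc
No CC offspring are produced in this cross.
normal: 2 out of 4 → fraction 1/2
Expected count = 1/2 × 80 = 40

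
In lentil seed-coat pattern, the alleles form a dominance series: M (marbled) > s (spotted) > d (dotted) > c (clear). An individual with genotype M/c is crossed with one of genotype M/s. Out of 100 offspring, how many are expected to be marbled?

Cross: M/c × M/s
Allele dominance: M > s > d > c
Offspring genotypes: 1 M/M, 1 M/s, 1 M/c, 1 s/c
Phenotype counts: 3 marbled, 1 spotted
marbled: 3 out of 4 → fraction 3/4
Expected count = 3/4 × 100 = 75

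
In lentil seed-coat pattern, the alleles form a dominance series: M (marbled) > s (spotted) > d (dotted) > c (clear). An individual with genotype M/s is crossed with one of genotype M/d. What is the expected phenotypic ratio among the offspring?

Cross: M/s × M/d
Allele dominance: M > s > d > c
Offspring genotypes: 1 M/M, 1 M/d, 1 M/s, 1 s/d
Phenotype counts: 3 marbled, 1 spotted
Ratio: 3 marbled : 1 spotted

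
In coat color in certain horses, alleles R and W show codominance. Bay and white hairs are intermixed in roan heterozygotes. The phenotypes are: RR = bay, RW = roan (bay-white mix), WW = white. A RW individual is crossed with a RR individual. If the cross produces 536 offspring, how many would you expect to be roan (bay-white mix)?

Punnett square for RW × RR:
Offspring genotypes: 2 RR, 2 RW
Phenotype counts: 2 bay, 2 roan (bay-white mix)
roan (bay-white mix): 2 out of 4 → fraction 1/2
Expected count = 1/2 × 536 = 268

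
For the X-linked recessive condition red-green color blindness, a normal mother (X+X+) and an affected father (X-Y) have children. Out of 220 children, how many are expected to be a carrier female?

Cross: X+X+ × X-Y
Offspring: 2 X+X-, 2 X+Y
Probability of a carrier female: 2/4 = 1/2
Expected count = 1/2 × 220 = 110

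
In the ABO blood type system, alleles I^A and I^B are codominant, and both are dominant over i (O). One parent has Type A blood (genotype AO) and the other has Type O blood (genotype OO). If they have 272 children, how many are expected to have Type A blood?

Cross: AO × OO
Possible offspring genotypes: 2 AO, 2 OO
Blood type counts: 2 Type A, 2 Type O
Probability of Type A: 2/4 = 1/2
Expected count = 1/2 × 272 = 136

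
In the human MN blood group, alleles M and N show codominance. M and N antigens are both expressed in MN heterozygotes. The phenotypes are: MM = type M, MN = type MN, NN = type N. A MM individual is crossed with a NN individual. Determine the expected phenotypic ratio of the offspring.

Punnett square for MM × NN:
Offspring genotypes: 4 MN
Phenotype counts: 4 type MN
Ratio: all type MN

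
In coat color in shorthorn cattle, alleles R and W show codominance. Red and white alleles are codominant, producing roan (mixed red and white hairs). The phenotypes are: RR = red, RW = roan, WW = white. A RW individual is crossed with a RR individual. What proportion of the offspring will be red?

Punnett square for RW × RR:
Offspring genotypes: 2 RR, 2 RW
Phenotype counts: 2 red, 2 roan
red: 2 out of 4
Probability: 2/4 = 1/2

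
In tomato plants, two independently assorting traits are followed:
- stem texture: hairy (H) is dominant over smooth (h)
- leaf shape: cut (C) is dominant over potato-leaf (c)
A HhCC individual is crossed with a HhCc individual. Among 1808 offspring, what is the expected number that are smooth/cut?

Dihybrid cross HhCC × HhCc — consider each gene separately:
stem texture: Hh × Hh → 1 HH, 2 Hh, 1 hh → 3 H_ : 1 hh (out of 4)
leaf shape: CC × Cc → 2 CC, 2 Cc → 4 C_ (out of 4)
Combine (counts out of 4 × 4 = 16): hairy/cut (H_C_) = 3×4 = 12; smooth/cut (hhC_) = 1×4 = 4
Phenotype counts (out of 16): 12 hairy/cut, 4 smooth/cut
smooth/cut: 4 out of 16 → fraction 1/4
Expected count = 1/4 × 1808 = 452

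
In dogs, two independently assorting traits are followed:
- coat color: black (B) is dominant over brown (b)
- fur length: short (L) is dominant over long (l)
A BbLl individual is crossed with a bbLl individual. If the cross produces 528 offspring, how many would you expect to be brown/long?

Dihybrid cross BbLl × bbLl — consider each gene separately:
coat color: Bb × bb → 2 Bb, 2 bb → 2 B_ : 2 bb (out of 4)
fur length: Ll × Ll → 1 LL, 2 Ll, 1 ll → 3 L_ : 1 ll (out of 4)
Combine (counts out of 4 × 4 = 16): black/short (B_L_) = 2×3 = 6; black/long (B_ll) = 2×1 = 2; brown/short (bbL_) = 2×3 = 6; brown/long (bbll) = 2×1 = 2
Phenotype counts (out of 16): 6 black/short, 2 black/long, 6 brown/short, 2 brown/long
brown/long: 2 out of 16 → fraction 1/8
Expected count = 1/8 × 528 = 66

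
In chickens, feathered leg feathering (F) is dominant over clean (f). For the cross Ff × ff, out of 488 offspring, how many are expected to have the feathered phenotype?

Punnett square for Ff × ff:
Offspring genotypes: 2 Ff, 2 ff
Total offspring: 4
Count with target: 2
Probability: 2/4 = 1/2
Expected count = 1/2 × 488 = 244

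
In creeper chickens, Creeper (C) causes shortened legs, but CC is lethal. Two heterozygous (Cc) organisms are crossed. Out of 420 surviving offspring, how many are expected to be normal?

Cross: Cc × Cc
Punnett square offspring (before lethality): 1 CC, 2 Cc, 1 cc
The CC genotype is lethal (embryos die); surviving offspring: 2 Cc, 1 cc
normal: 1 out of 3 → fraction 1/3
Expected count = 1/3 × 420 = 140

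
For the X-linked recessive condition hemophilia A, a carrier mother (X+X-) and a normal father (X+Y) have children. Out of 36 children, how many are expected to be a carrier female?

Cross: X+X- × X+Y
Offspring: 1 X+X+, 1 X+Y, 1 X+X-, 1 X-Y
Probability of a carrier female: 1/4
Expected count = 1/4 × 36 = 9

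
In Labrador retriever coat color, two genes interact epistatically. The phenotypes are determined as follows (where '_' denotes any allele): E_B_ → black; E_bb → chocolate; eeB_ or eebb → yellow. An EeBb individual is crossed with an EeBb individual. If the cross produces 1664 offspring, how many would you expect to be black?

Cross: EeBb × EeBb — consider each gene separately:
E gene: Ee × Ee → 1 EE, 2 Ee, 1 ee → 3 E_ : 1 ee (out of 4)
B gene: Bb × Bb → 1 BB, 2 Bb, 1 bb → 3 B_ : 1 bb (out of 4)
Genotype classes (out of 4 × 4 = 16): E_B_ = 3×3 = 9; E_bb = 3×1 = 3; eeB_ = 1×3 = 3; eebb = 1×1 = 1
Apply the phenotype rules: E_B_ (9) → black; E_bb (3) → chocolate; eeB_ (3) + eebb (1) → yellow
Phenotype counts (out of 16): 9 black, 3 chocolate, 4 yellow
black: 9 out of 16 → fraction 9/16
Expected count = 9/16 × 1664 = 936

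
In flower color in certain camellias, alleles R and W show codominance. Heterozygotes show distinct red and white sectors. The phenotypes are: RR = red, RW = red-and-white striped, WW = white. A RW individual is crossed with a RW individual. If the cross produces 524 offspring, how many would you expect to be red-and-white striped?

Punnett square for RW × RW:
Offspring genotypes: 1 RR, 2 RW, 1 WW
Phenotype counts: 1 red, 2 red-and-white striped, 1 white
red-and-white striped: 2 out of 4 → fraction 1/2
Expected count = 1/2 × 524 = 262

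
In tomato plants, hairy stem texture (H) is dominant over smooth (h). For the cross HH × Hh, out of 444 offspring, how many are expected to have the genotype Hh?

Punnett square for HH × Hh:
Offspring genotypes: 2 HH, 2 Hh
Total offspring: 4
Count with target: 2
Probability: 2/4 = 1/2
Expected count = 1/2 × 444 = 222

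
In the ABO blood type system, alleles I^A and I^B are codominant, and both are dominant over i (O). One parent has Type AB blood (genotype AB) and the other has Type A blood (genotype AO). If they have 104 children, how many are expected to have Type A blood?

Cross: AB × AO
Possible offspring genotypes: 1 AA, 1 AO, 1 AB, 1 BO
Blood type counts: 2 Type A, 1 Type AB, 1 Type B
Probability of Type A: 2/4 = 1/2
Expected count = 1/2 × 104 = 52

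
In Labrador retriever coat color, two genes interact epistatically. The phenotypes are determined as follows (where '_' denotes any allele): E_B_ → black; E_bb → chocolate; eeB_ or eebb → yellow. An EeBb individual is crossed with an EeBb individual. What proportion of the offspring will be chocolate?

Cross: EeBb × EeBb — consider each gene separately:
E gene: Ee × Ee → 1 EE, 2 Ee, 1 ee → 3 E_ : 1 ee (out of 4)
B gene: Bb × Bb → 1 BB, 2 Bb, 1 bb → 3 B_ : 1 bb (out of 4)
Genotype classes (out of 4 × 4 = 16): E_B_ = 3×3 = 9; E_bb = 3×1 = 3; eeB_ = 1×3 = 3; eebb = 1×1 = 1
Apply the phenotype rules: E_B_ (9) → black; E_bb (3) → chocolate; eeB_ (3) + eebb (1) → yellow
Phenotype counts (out of 16): 9 black, 3 chocolate, 4 yellow
chocolate: 3 out of 16
Probability: 3/16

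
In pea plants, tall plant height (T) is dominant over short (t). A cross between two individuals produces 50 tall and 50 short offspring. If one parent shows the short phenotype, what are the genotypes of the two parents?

Observed offspring: 50 tall, 50 short
The observed ratio simplifies to 1:1. One parent shows short, so its genotype must be tt. A 1:1 offspring split requires the other parent to be heterozygous (Tt).
Parent genotypes: tt × Tt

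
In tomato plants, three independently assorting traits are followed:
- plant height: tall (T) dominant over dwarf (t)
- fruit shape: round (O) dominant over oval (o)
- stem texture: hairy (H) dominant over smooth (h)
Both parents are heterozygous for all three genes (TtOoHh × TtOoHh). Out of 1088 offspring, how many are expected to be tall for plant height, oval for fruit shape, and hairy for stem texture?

Trihybrid cross: TtOoHh × TtOoHh
Each trait segregates independently with a 3:1 phenotypic ratio, so each gene contributes 3/4 (dominant) or 1/4 (recessive).
Target: tall (plant height), oval (fruit shape), hairy (stem texture)
Probability = product of independent per-trait probabilities
= 3/4 × 1/4 × 3/4 = 9/64
Expected count = 9/64 × 1088 = 153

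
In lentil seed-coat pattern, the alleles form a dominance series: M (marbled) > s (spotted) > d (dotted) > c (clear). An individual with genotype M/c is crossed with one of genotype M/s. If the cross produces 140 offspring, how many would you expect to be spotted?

Cross: M/c × M/s
Allele dominance: M > s > d > c
Offspring genotypes: 1 M/M, 1 M/s, 1 M/c, 1 s/c
Phenotype counts: 3 marbled, 1 spotted
spotted: 1 out of 4 → fraction 1/4
Expected count = 1/4 × 140 = 35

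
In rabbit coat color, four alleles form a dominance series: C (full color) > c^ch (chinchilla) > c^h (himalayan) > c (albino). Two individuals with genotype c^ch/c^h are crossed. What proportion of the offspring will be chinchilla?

Cross: c^ch/c^h × c^ch/c^h
Allele dominance: C > c^ch > c^h > c
Offspring genotypes: 1 c^ch/c^ch, 2 c^ch/c^h, 1 c^h/c^h
Phenotype counts: 3 chinchilla, 1 himalayan
chinchilla: 3 out of 4
Probability: 3/4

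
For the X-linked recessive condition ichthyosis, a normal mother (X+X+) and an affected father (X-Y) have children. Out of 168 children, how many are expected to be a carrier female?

Cross: X+X+ × X-Y
Offspring: 2 X+X-, 2 X+Y
Probability of a carrier female: 2/4 = 1/2
Expected count = 1/2 × 168 = 84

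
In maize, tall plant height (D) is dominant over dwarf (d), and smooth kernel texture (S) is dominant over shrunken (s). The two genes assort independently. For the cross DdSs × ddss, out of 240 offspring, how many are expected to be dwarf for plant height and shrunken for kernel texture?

Dihybrid cross DdSs × ddss — consider each gene separately:
plant height: Dd × dd → 2 Dd, 2 dd → 2 D_ : 2 dd (out of 4)
kernel texture: Ss × ss → 2 Ss, 2 ss → 2 S_ : 2 ss (out of 4)
Looking for: dwarf (dd) and shrunken (ss)
P(dwarf) = 2/4, P(shrunken) = 2/4
P(both) = 2/4 × 2/4 = 4/16 = 1/4
Expected count = 1/4 × 240 = 60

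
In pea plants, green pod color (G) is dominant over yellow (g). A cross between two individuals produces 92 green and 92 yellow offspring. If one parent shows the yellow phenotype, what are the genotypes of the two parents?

Observed offspring: 92 green, 92 yellow
The observed ratio simplifies to 1:1. One parent shows yellow, so its genotype must be gg. A 1:1 offspring split requires the other parent to be heterozygous (Gg).
Parent genotypes: gg × Gg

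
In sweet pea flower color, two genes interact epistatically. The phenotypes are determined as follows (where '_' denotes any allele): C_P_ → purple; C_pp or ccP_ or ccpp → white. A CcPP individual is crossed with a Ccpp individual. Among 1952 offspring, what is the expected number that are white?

Cross: CcPP × Ccpp — consider each gene separately:
C gene: Cc × Cc → 1 CC, 2 Cc, 1 cc → 3 C_ : 1 cc (out of 4)
P gene: PP × pp → 4 Pp → 4 P_ (out of 4)
Genotype classes (out of 4 × 4 = 16): C_P_ = 3×4 = 12; ccP_ = 1×4 = 4
Apply the phenotype rules: C_P_ (12) → purple; ccP_ (4) → white
Phenotype counts (out of 16): 12 purple, 4 white
white: 4 out of 16 → fraction 1/4
Expected count = 1/4 × 1952 = 488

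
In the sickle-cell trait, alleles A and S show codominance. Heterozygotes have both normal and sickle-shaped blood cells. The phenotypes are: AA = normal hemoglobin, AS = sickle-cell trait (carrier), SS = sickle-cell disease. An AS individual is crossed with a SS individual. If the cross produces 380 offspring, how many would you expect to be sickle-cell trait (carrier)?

Punnett square for AS × SS:
Offspring genotypes: 2 AS, 2 SS
Phenotype counts: 2 sickle-cell trait (carrier), 2 sickle-cell disease
sickle-cell trait (carrier): 2 out of 4 → fraction 1/2
Expected count = 1/2 × 380 = 190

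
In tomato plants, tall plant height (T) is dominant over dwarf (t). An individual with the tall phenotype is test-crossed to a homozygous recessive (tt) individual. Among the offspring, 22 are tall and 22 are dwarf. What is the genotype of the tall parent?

Test cross: ? × tt
Offspring: 22 tall, 22 dwarf — approximately 1:1.
A 1:1 ratio in a test cross indicates the unknown parent is heterozygous (Tt).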